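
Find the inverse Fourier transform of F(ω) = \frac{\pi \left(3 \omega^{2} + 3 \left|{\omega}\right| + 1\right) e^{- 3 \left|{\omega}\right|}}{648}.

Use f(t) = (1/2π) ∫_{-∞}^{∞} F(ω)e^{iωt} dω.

f(t) = \frac{1}{\left(t^{2} + 9\right)^{3}}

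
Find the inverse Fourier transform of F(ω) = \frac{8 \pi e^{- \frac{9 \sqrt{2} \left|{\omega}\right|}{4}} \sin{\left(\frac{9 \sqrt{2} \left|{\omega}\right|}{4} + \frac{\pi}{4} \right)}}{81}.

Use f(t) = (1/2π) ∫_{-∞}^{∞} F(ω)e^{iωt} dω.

f(t) = \frac{9}{t^{4} + \frac{6561}{16}}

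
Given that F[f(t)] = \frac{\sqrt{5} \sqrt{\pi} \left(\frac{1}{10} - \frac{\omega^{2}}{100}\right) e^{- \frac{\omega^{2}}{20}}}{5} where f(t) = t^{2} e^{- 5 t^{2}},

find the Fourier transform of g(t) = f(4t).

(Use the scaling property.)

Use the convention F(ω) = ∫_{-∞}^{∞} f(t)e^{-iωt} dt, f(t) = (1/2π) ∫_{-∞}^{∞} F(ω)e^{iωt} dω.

F[g](ω) = \frac{\sqrt{5} \sqrt{\pi} \left(160 - \omega^{2}\right) e^{- \frac{\omega^{2}}{320}}}{32000}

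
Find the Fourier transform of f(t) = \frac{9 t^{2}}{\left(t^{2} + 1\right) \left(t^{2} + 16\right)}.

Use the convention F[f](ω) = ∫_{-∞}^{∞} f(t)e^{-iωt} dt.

F(ω) = \frac{3 \pi \left(4 - e^{3 \left|{\omega}\right|}\right) e^{- 4 \left|{\omega}\right|}}{5}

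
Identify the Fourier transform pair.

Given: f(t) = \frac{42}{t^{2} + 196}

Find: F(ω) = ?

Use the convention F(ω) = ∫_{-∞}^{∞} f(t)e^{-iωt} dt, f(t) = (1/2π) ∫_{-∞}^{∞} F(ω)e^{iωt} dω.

F(ω) = 3 \pi e^{- 14 \left|{\omega}\right|}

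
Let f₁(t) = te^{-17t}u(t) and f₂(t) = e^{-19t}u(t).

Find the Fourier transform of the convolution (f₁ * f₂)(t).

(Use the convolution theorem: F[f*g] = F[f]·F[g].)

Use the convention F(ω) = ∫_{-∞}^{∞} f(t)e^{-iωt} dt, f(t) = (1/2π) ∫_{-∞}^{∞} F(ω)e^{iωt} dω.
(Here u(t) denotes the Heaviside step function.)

F[f₁*f₂](ω) = \frac{1}{\left(i \omega + 17\right)^{2} \left(i \omega + 19\right)}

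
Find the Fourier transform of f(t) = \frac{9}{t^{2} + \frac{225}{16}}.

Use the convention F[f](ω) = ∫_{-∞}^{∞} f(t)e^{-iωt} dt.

F(ω) = \frac{12 \pi e^{- \frac{15 \left|{\omega}\right|}{4}}}{5}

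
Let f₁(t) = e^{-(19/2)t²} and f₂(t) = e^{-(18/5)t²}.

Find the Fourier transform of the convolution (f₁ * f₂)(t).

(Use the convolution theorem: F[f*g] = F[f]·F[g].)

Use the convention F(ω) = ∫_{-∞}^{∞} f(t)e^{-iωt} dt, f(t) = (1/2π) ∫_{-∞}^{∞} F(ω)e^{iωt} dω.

F[f₁*f₂](ω) = \frac{\sqrt{95} \pi e^{- \frac{131 \omega^{2}}{1368}}}{57}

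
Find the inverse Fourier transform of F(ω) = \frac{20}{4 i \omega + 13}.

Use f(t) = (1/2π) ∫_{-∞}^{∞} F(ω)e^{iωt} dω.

f(t) = 5 e^{- \frac{13 t}{4}} u\left(t\right)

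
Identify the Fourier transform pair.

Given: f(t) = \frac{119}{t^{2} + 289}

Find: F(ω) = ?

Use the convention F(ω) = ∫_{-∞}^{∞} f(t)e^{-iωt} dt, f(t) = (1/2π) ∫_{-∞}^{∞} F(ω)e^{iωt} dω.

F(ω) = 7 \pi e^{- 17 \left|{\omega}\right|}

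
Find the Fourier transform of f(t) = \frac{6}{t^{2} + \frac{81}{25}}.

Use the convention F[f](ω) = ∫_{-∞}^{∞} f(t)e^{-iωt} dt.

F(ω) = \frac{10 \pi e^{- \frac{9 \left|{\omega}\right|}{5}}}{3}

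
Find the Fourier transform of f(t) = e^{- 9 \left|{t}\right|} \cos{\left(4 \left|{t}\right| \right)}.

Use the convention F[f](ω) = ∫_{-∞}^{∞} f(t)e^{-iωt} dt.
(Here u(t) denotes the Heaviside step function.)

F(ω) = \frac{18 \left(\omega^{2} + 97\right)}{\omega^{4} + 130 \omega^{2} + 9409}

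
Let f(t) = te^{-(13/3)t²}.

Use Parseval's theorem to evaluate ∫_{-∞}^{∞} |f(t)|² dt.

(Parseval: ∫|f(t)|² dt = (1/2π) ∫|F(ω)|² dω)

∫|f(t)|² dt = \frac{3 \sqrt{78} \sqrt{\pi}}{1352}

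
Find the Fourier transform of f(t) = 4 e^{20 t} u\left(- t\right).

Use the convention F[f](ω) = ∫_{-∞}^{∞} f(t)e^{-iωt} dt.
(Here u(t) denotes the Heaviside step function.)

F(ω) = - \frac{4}{i \omega - 20}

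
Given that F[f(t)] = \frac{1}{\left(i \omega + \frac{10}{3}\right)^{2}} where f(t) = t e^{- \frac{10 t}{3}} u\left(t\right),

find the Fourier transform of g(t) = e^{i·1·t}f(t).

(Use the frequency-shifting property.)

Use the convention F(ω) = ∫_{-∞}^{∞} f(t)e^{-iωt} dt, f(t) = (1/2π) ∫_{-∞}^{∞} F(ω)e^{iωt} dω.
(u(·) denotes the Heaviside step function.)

F[g](ω) = \frac{9}{\left(3 i \left(\omega - 1\right) + 10\right)^{2}}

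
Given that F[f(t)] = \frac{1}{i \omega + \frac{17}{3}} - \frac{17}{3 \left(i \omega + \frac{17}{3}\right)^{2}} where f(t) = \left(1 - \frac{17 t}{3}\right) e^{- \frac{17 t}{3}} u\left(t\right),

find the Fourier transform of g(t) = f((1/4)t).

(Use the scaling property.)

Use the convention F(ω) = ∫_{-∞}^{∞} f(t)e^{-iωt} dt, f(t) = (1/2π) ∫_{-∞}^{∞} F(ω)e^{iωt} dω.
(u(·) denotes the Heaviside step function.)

F[g](ω) = \frac{144 i \omega}{- 144 \omega^{2} + 408 i \omega + 289}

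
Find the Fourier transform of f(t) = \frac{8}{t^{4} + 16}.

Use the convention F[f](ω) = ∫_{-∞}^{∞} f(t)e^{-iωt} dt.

F(ω) = \pi e^{- \sqrt{2} \left|{\omega}\right|} \sin{\left(\sqrt{2} \left|{\omega}\right| + \frac{\pi}{4} \right)}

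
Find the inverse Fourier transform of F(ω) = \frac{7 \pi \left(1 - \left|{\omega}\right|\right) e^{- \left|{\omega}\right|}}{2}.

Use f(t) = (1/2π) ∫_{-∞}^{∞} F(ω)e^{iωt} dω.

f(t) = \frac{7 t^{2}}{\left(t^{2} + 1\right)^{2}}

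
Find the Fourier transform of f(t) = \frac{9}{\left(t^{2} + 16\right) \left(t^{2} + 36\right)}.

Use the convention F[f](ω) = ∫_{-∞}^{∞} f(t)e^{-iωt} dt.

F(ω) = \frac{3 \pi \left(3 e^{2 \left|{\omega}\right|} - 2\right) e^{- 6 \left|{\omega}\right|}}{80}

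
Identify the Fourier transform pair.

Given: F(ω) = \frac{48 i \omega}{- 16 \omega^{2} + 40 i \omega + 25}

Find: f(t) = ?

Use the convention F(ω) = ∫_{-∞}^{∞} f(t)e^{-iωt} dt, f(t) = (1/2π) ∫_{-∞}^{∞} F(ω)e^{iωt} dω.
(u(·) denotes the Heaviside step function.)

f(t) = 3 \left(1 - \frac{5 t}{4}\right) e^{- \frac{5 t}{4}} u\left(t\right)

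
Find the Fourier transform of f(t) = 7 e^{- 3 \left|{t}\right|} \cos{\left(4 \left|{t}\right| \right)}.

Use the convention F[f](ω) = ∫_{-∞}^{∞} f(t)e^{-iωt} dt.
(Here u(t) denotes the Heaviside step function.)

F(ω) = \frac{42 \left(\omega^{2} + 25\right)}{\omega^{4} - 14 \omega^{2} + 625}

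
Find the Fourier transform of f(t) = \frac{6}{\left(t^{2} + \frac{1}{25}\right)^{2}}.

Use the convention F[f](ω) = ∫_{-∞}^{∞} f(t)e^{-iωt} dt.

F(ω) = 75 \pi \left(\left|{\omega}\right| + 5\right) e^{- \frac{\left|{\omega}\right|}{5}}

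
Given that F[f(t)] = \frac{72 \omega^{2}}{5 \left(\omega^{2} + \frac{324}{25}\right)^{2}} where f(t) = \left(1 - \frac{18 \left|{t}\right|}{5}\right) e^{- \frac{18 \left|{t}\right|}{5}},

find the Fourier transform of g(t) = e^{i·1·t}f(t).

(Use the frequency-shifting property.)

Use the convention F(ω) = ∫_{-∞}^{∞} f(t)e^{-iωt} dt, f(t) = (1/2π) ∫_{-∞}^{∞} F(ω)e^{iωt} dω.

F[g](ω) = \frac{9000 \left(\omega - 1\right)^{2}}{\left(25 \left(\omega - 1\right)^{2} + 324\right)^{2}}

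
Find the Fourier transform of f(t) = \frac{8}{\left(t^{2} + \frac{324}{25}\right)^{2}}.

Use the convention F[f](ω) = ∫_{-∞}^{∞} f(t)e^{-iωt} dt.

F(ω) = \frac{25 \pi \left(18 \left|{\omega}\right| + 5\right) e^{- \frac{18 \left|{\omega}\right|}{5}}}{1458}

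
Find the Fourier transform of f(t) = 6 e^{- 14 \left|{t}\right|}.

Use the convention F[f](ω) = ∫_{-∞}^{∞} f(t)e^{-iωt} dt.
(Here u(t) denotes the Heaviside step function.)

F(ω) = \frac{168}{\omega^{2} + 196}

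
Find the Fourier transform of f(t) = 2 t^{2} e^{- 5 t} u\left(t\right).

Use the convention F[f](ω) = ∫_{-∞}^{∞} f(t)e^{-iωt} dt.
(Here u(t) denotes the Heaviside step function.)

F(ω) = \frac{4}{\left(i \omega + 5\right)^{3}}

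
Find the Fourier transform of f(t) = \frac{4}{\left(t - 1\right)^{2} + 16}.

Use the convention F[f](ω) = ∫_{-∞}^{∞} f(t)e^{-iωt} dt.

F(ω) = \pi e^{- i \omega - 4 \left|{\omega}\right|}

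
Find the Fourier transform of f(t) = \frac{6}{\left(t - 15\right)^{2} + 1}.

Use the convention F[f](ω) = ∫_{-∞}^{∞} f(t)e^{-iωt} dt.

F(ω) = 6 \pi e^{- 15 i \omega - \left|{\omega}\right|}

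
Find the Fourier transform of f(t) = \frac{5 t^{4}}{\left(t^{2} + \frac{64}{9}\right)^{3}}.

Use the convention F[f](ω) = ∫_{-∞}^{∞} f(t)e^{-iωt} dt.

F(ω) = \frac{5 \pi \left(64 \omega^{2} - 120 \left|{\omega}\right| + 27\right) e^{- \frac{8 \left|{\omega}\right|}{3}}}{192}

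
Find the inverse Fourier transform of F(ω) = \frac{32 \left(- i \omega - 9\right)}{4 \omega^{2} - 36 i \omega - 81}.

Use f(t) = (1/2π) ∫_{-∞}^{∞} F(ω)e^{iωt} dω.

f(t) = 8 \left(\frac{9 t}{2} + 1\right) e^{- \frac{9 t}{2}} u\left(t\right)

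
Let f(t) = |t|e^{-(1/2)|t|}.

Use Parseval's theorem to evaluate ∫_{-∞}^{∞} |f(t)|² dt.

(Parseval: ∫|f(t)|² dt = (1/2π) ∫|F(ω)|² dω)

∫|f(t)|² dt = 4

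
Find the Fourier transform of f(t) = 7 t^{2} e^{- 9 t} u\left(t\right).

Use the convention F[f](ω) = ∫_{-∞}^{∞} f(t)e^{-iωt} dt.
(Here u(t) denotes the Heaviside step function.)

F(ω) = \frac{14}{\left(i \omega + 9\right)^{3}}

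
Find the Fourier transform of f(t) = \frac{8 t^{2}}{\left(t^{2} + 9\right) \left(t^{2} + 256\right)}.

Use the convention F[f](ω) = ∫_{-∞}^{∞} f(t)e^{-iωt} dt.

F(ω) = \frac{8 \pi \left(16 - 3 e^{13 \left|{\omega}\right|}\right) e^{- 16 \left|{\omega}\right|}}{247}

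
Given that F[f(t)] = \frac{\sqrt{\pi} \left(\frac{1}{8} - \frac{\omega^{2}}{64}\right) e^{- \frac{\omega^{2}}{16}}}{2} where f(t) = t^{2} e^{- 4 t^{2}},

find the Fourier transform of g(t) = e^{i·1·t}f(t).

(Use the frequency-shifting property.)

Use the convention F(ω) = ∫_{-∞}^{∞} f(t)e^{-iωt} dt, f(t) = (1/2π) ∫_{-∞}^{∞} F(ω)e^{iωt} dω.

F[g](ω) = \frac{\sqrt{\pi} \left(8 - \left(\omega - 1\right)^{2}\right) e^{- \frac{\left(\omega - 1\right)^{2}}{16}}}{128}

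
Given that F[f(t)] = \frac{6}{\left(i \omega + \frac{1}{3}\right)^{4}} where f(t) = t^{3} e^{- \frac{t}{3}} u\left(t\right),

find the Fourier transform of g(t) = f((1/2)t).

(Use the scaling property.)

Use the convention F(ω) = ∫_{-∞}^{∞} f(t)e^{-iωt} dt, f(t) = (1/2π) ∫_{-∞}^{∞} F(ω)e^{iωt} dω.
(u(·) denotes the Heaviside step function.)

F[g](ω) = \frac{972}{\left(6 i \omega + 1\right)^{4}}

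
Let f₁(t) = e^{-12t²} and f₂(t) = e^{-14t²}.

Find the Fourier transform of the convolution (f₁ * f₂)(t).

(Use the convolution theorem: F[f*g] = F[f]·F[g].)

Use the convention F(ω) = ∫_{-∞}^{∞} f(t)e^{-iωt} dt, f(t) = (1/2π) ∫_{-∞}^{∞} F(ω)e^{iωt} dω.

F[f₁*f₂](ω) = \frac{\sqrt{42} \pi e^{- \frac{13 \omega^{2}}{336}}}{84}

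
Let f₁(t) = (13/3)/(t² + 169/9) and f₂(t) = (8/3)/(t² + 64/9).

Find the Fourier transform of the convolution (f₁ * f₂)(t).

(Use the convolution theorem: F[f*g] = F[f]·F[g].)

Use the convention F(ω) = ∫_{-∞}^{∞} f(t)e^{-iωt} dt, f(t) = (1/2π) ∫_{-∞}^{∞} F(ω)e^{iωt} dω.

F[f₁*f₂](ω) = \pi^{2} e^{- 7 \left|{\omega}\right|}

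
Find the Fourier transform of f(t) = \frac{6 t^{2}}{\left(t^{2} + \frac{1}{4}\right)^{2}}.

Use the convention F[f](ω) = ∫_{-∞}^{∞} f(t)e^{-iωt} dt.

F(ω) = 3 \pi \left(2 - \left|{\omega}\right|\right) e^{- \frac{\left|{\omega}\right|}{2}}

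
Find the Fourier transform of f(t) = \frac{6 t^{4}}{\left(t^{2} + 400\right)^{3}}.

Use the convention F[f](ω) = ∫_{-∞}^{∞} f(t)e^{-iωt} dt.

F(ω) = \frac{3 \pi \left(400 \omega^{2} - 100 \left|{\omega}\right| + 3\right) e^{- 20 \left|{\omega}\right|}}{80}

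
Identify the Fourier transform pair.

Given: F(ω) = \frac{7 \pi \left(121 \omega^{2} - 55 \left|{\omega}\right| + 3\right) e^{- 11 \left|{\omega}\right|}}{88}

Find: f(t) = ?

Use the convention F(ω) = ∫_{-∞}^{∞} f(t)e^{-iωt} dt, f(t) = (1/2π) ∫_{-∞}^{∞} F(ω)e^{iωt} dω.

f(t) = \frac{7 t^{4}}{\left(t^{2} + 121\right)^{3}}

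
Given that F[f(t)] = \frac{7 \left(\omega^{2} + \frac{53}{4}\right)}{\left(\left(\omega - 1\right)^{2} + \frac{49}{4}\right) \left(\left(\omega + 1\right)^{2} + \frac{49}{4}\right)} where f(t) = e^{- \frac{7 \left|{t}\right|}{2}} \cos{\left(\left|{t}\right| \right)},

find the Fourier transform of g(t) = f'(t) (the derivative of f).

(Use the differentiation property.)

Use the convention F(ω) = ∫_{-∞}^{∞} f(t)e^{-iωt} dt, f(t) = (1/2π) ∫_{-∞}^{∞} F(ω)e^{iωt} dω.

F[g](ω) = \frac{28 i \omega \left(4 \omega^{2} + 53\right)}{16 \omega^{4} + 360 \omega^{2} + 2809}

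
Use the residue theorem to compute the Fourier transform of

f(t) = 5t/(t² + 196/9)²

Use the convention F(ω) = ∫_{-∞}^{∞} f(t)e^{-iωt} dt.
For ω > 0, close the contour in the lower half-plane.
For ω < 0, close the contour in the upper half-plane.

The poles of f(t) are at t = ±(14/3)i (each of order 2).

Let g(z) = f(z)e^{-iωz}; for large |z| the factor e^{-iωz} decays in the lower half-plane when ω > 0 and in the upper half-plane when ω < 0.

Case ω > 0 (lower half-plane, clockwise contour ⇒ F(ω) = -2πi·ΣRes):
  Res_{z = - \frac{14 i}{3}} g(z) = \frac{15 \omega e^{- \frac{14 \omega}{3}}}{56} (pole of order 2)
  F(ω) = -2πi·ΣRes = - \frac{15 i \pi \omega e^{- \frac{14 \omega}{3}}}{28}

Case ω < 0 (upper half-plane, counterclockwise contour ⇒ F(ω) = +2πi·ΣRes):
  Res_{z = \frac{14 i}{3}} g(z) = - \frac{15 \omega e^{\frac{14 \omega}{3}}}{56} (pole of order 2)
  F(ω) = 2πi·ΣRes = - \frac{15 i \pi \omega e^{\frac{14 \omega}{3}}}{28}

Both cases combine into a single formula in |ω|:

F(ω) = - \frac{15 i \pi \omega e^{- \frac{14 \left|{\omega}\right|}{3}}}{28}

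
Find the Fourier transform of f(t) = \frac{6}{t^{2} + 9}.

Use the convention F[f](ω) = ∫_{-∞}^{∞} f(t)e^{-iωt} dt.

F(ω) = 2 \pi e^{- 3 \left|{\omega}\right|}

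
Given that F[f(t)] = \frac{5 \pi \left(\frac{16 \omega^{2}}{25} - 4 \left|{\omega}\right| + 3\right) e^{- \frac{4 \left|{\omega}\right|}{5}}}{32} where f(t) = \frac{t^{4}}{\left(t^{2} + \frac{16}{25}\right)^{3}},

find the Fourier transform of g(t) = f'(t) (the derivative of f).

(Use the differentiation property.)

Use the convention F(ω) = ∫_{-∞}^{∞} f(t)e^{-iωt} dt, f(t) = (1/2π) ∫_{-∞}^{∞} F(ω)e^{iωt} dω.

F[g](ω) = \frac{i \pi \omega \left(16 \omega^{2} - 100 \left|{\omega}\right| + 75\right) e^{- \frac{4 \left|{\omega}\right|}{5}}}{160}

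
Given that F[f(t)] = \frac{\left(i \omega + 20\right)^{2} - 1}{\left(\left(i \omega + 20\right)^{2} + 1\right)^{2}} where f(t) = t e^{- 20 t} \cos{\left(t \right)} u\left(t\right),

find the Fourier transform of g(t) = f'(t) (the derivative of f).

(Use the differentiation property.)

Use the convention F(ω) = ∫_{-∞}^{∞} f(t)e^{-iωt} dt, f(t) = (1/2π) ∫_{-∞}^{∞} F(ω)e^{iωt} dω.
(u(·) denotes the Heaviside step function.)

F[g](ω) = \frac{i \omega \left(\left(i \omega + 20\right)^{2} - 1\right)}{\left(\left(i \omega + 20\right)^{2} + 1\right)^{2}}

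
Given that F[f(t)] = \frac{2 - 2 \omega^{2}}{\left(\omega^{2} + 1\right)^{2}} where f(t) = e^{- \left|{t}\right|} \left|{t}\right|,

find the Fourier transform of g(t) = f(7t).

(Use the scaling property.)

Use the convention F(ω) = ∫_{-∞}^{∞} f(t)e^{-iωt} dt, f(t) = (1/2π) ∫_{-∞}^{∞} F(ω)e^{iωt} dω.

F[g](ω) = \frac{14 \left(49 - \omega^{2}\right)}{\left(\omega^{2} + 49\right)^{2}}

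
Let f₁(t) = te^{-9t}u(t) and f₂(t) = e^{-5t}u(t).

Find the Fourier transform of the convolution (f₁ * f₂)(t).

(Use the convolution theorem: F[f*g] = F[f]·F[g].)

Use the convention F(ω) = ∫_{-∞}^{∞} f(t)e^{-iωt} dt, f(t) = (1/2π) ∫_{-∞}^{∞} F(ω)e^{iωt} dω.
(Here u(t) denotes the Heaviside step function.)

F[f₁*f₂](ω) = \frac{1}{\left(i \omega + 5\right) \left(i \omega + 9\right)^{2}}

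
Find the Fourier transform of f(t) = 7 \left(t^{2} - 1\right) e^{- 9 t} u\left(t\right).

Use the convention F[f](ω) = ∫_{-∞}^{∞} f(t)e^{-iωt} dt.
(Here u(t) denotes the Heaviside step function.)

F(ω) = \frac{7 \left(2 i \omega - \left(i \omega + 9\right)^{3} + 18\right)}{\left(i \omega + 9\right)^{4}}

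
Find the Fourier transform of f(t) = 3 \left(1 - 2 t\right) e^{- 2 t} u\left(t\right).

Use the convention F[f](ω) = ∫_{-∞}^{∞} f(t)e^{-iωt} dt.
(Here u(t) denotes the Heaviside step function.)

F(ω) = \frac{3 i \omega}{- \omega^{2} + 4 i \omega + 4}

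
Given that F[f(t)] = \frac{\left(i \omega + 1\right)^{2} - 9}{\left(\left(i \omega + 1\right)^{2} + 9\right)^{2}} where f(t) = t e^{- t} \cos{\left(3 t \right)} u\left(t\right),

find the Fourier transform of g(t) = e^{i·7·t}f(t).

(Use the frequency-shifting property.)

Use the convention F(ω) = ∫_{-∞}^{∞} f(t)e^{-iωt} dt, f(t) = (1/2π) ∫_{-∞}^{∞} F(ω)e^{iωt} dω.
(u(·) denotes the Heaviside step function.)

F[g](ω) = \frac{\left(i \left(\omega - 7\right) + 1\right)^{2} - 9}{\left(\left(i \left(\omega - 7\right) + 1\right)^{2} + 9\right)^{2}}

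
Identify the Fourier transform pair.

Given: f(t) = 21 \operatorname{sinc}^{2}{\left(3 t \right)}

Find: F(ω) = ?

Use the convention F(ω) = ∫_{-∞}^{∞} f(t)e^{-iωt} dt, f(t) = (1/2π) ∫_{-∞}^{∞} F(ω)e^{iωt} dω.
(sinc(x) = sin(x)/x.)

F(ω) = \begin{cases} \frac{7 \pi \left(6 - \left|{\omega}\right|\right)}{6} & \text{for}\: \omega > -6 \wedge \omega < 6 \\0 & \text{otherwise} \end{cases}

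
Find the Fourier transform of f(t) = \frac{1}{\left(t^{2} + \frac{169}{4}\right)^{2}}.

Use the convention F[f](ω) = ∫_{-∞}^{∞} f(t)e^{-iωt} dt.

F(ω) = \frac{2 \pi \left(13 \left|{\omega}\right| + 2\right) e^{- \frac{13 \left|{\omega}\right|}{2}}}{2197}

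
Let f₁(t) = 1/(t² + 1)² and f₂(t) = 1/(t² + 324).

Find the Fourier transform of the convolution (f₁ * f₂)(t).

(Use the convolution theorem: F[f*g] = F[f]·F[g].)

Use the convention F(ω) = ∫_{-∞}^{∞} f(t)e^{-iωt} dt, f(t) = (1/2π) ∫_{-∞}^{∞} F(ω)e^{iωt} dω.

F[f₁*f₂](ω) = \frac{\pi^{2} \left(\left|{\omega}\right| + 1\right) e^{- 19 \left|{\omega}\right|}}{36}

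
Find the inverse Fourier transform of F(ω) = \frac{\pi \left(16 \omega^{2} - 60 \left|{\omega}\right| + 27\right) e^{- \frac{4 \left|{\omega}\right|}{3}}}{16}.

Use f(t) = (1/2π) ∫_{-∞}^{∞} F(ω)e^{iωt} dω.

f(t) = \frac{6 t^{4}}{\left(t^{2} + \frac{16}{9}\right)^{3}}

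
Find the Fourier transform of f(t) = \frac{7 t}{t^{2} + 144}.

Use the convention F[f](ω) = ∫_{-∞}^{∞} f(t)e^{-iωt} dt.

F(ω) = - 7 i \pi e^{- 12 \left|{\omega}\right|} \operatorname{sign}{\left(\omega \right)}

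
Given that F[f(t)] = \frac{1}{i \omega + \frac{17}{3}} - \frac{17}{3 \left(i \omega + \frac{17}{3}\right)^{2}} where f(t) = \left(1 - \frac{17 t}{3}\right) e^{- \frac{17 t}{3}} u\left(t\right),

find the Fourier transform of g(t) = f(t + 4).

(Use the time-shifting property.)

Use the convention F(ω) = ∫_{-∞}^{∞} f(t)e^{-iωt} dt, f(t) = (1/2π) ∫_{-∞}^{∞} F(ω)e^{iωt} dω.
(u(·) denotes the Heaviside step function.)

F[g](ω) = \frac{9 i \omega e^{4 i \omega}}{- 9 \omega^{2} + 102 i \omega + 289}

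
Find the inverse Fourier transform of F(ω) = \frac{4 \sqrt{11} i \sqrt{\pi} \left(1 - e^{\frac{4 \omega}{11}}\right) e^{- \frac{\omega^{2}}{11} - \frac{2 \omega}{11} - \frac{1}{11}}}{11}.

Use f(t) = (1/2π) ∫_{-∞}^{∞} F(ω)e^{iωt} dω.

f(t) = 4 e^{- \frac{11 t^{2}}{4}} \sin{\left(t \right)}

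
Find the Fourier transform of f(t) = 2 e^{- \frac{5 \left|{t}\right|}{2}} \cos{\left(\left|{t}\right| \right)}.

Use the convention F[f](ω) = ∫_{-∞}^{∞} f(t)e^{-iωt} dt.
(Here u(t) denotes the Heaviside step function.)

F(ω) = \frac{40 \left(4 \omega^{2} + 29\right)}{16 \omega^{4} + 168 \omega^{2} + 841}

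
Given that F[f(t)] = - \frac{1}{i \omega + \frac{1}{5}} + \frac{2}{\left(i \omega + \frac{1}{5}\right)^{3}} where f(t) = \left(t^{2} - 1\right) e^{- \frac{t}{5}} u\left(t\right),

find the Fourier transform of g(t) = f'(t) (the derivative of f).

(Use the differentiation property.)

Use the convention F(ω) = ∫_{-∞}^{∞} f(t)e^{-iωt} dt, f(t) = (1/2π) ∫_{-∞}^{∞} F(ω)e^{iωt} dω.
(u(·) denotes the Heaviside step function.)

F[g](ω) = \frac{5 i \omega \left(250 i \omega - \left(5 i \omega + 1\right)^{3} + 50\right)}{\left(5 i \omega + 1\right)^{4}}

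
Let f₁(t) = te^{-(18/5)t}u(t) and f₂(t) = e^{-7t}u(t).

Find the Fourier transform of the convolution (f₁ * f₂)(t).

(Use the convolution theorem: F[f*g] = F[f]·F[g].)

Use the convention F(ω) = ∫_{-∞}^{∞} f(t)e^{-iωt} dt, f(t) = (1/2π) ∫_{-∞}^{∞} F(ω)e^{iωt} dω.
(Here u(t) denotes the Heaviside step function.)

F[f₁*f₂](ω) = \frac{25}{\left(i \omega + 7\right) \left(5 i \omega + 18\right)^{2}}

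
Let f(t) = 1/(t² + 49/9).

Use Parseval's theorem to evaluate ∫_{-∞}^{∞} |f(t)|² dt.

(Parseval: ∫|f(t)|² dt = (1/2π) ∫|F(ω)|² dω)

∫|f(t)|² dt = \frac{27 \pi}{686}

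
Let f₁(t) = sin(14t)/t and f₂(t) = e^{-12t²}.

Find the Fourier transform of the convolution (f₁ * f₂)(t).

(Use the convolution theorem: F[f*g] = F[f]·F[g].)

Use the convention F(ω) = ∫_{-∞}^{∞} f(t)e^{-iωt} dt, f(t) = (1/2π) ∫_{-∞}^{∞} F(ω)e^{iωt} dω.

F[f₁*f₂](ω) = \begin{cases} \frac{\sqrt{3} \pi^{\frac{3}{2}} e^{- \frac{\omega^{2}}{48}}}{6} & \text{for}\: \omega > -14 \wedge \omega < 14 \\0 & \text{otherwise} \end{cases}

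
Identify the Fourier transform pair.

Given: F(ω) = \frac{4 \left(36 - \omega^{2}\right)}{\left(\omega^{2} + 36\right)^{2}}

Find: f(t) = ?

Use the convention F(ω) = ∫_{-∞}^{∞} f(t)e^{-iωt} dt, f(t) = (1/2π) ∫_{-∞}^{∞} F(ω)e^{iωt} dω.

f(t) = 2 e^{- 6 \left|{t}\right|} \left|{t}\right|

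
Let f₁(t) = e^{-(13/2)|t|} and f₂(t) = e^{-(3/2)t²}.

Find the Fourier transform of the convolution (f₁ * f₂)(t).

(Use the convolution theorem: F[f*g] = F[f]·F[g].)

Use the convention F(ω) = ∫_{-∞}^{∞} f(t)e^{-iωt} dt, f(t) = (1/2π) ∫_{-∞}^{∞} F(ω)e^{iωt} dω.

F[f₁*f₂](ω) = \frac{52 \sqrt{6} \sqrt{\pi} e^{- \frac{\omega^{2}}{6}}}{3 \left(4 \omega^{2} + 169\right)}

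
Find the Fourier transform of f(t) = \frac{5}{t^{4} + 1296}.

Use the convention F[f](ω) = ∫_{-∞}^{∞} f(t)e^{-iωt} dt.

F(ω) = \frac{5 \pi e^{- 3 \sqrt{2} \left|{\omega}\right|} \sin{\left(3 \sqrt{2} \left|{\omega}\right| + \frac{\pi}{4} \right)}}{216}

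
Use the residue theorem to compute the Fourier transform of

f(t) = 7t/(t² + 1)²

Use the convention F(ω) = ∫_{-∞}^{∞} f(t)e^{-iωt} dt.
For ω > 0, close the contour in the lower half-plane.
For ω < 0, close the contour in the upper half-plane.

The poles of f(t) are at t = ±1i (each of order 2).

Let g(z) = f(z)e^{-iωz}; for large |z| the factor e^{-iωz} decays in the lower half-plane when ω > 0 and in the upper half-plane when ω < 0.

Case ω > 0 (lower half-plane, clockwise contour ⇒ F(ω) = -2πi·ΣRes):
  Res_{z = - i} g(z) = \frac{7 \omega e^{- \omega}}{4} (pole of order 2)
  F(ω) = -2πi·ΣRes = - \frac{7 i \pi \omega e^{- \omega}}{2}

Case ω < 0 (upper half-plane, counterclockwise contour ⇒ F(ω) = +2πi·ΣRes):
  Res_{z = i} g(z) = - \frac{7 \omega e^{\omega}}{4} (pole of order 2)
  F(ω) = 2πi·ΣRes = - \frac{7 i \pi \omega e^{\omega}}{2}

Both cases combine into a single formula in |ω|:

F(ω) = - \frac{7 i \pi \omega e^{- \left|{\omega}\right|}}{2}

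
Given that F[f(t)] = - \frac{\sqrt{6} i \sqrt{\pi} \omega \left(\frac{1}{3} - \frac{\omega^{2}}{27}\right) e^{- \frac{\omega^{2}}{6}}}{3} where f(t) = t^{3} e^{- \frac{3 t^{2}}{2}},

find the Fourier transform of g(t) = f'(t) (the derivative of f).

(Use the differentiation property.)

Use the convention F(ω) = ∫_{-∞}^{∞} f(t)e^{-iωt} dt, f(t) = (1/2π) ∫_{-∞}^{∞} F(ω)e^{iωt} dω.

F[g](ω) = \frac{\sqrt{6} \sqrt{\pi} \omega^{2} \left(9 - \omega^{2}\right) e^{- \frac{\omega^{2}}{6}}}{81}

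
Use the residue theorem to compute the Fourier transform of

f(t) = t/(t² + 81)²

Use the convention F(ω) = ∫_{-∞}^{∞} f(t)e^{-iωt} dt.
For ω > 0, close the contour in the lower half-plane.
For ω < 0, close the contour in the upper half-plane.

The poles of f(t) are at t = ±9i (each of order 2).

Let g(z) = f(z)e^{-iωz}; for large |z| the factor e^{-iωz} decays in the lower half-plane when ω > 0 and in the upper half-plane when ω < 0.

Case ω > 0 (lower half-plane, clockwise contour ⇒ F(ω) = -2πi·ΣRes):
  Res_{z = - 9 i} g(z) = \frac{\omega e^{- 9 \omega}}{36} (pole of order 2)
  F(ω) = -2πi·ΣRes = - \frac{i \pi \omega e^{- 9 \omega}}{18}

Case ω < 0 (upper half-plane, counterclockwise contour ⇒ F(ω) = +2πi·ΣRes):
  Res_{z = 9 i} g(z) = - \frac{\omega e^{9 \omega}}{36} (pole of order 2)
  F(ω) = 2πi·ΣRes = - \frac{i \pi \omega e^{9 \omega}}{18}

Both cases combine into a single formula in |ω|:

F(ω) = - \frac{i \pi \omega e^{- 9 \left|{\omega}\right|}}{18}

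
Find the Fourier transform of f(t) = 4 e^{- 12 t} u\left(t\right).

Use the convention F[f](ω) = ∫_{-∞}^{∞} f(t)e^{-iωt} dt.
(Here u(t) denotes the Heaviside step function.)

F(ω) = \frac{4}{i \omega + 12}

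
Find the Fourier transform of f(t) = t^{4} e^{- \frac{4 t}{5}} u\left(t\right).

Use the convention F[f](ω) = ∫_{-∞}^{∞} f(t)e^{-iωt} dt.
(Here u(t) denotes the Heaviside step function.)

F(ω) = \frac{75000}{\left(5 i \omega + 4\right)^{5}}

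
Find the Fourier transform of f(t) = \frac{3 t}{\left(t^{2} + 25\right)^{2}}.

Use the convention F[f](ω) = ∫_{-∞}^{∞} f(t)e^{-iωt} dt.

F(ω) = - \frac{3 i \pi \omega e^{- 5 \left|{\omega}\right|}}{10}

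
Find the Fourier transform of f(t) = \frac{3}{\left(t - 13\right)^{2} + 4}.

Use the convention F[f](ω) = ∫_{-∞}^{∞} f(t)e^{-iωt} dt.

F(ω) = \frac{3 \pi e^{- 13 i \omega - 2 \left|{\omega}\right|}}{2}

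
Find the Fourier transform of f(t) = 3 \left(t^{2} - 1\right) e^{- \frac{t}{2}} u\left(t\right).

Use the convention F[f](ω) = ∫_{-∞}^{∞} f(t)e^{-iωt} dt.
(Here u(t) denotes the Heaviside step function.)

F(ω) = \frac{6 \left(16 i \omega - \left(2 i \omega + 1\right)^{3} + 8\right)}{\left(2 i \omega + 1\right)^{4}}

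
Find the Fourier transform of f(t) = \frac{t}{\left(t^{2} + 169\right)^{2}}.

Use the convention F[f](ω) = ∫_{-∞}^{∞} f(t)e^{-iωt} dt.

F(ω) = - \frac{i \pi \omega e^{- 13 \left|{\omega}\right|}}{26}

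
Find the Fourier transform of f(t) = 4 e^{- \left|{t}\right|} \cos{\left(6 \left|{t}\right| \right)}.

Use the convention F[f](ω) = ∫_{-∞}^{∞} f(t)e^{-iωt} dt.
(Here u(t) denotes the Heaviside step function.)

F(ω) = \frac{8 \left(\omega^{2} + 37\right)}{\omega^{4} - 70 \omega^{2} + 1369}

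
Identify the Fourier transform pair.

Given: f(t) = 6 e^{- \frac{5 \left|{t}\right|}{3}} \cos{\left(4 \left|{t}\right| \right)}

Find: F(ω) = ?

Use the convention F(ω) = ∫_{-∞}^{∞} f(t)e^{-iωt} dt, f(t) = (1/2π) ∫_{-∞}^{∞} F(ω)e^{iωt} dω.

F(ω) = \frac{180 \left(9 \omega^{2} + 169\right)}{81 \omega^{4} - 2142 \omega^{2} + 28561}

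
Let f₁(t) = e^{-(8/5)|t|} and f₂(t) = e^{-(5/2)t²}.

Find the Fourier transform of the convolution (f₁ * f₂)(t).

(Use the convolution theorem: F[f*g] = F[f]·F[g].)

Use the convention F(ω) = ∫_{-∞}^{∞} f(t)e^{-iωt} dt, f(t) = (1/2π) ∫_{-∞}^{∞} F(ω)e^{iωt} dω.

F[f₁*f₂](ω) = \frac{16 \sqrt{10} \sqrt{\pi} e^{- \frac{\omega^{2}}{10}}}{25 \omega^{2} + 64}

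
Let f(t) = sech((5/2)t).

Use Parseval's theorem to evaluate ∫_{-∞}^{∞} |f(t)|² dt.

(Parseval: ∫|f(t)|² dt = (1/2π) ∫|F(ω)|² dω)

∫|f(t)|² dt = \frac{4}{5}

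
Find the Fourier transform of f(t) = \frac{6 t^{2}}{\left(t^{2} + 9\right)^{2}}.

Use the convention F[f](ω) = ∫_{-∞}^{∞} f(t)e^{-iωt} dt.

F(ω) = \pi \left(1 - 3 \left|{\omega}\right|\right) e^{- 3 \left|{\omega}\right|}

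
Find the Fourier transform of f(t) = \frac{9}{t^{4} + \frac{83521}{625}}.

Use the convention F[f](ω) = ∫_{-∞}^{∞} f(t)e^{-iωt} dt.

F(ω) = \frac{1125 \pi e^{- \frac{17 \sqrt{2} \left|{\omega}\right|}{10}} \sin{\left(\frac{17 \sqrt{2} \left|{\omega}\right|}{10} + \frac{\pi}{4} \right)}}{4913}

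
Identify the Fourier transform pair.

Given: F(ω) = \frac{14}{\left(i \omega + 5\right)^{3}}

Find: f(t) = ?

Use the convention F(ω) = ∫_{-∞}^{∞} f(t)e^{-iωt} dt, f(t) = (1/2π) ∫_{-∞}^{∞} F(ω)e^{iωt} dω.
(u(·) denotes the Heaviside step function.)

f(t) = 7 t^{2} e^{- 5 t} u\left(t\right)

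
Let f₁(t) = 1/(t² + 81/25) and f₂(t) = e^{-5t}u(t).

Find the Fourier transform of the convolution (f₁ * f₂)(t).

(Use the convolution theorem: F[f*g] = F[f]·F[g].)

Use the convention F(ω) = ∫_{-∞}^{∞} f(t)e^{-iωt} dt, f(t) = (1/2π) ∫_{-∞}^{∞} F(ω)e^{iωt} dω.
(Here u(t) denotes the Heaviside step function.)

F[f₁*f₂](ω) = \frac{5 \pi e^{- \frac{9 \left|{\omega}\right|}{5}}}{9 \left(i \omega + 5\right)}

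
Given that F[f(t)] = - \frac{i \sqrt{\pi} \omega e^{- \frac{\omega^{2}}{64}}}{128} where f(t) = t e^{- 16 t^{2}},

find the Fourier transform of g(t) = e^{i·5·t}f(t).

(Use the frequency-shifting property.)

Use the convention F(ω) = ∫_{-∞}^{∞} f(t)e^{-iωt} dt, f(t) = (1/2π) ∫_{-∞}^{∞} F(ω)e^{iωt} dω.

F[g](ω) = \frac{i \sqrt{\pi} \left(5 - \omega\right) e^{- \frac{\left(\omega - 5\right)^{2}}{64}}}{128}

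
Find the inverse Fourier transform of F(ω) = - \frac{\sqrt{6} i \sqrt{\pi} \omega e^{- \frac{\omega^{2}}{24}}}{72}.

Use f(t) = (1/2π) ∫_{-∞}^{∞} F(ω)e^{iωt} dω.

f(t) = t e^{- 6 t^{2}}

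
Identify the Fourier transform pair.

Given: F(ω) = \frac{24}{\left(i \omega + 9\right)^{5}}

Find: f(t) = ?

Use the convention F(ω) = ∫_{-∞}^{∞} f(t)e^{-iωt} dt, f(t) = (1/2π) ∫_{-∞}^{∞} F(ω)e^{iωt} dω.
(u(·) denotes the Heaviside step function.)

f(t) = t^{4} e^{- 9 t} u\left(t\right)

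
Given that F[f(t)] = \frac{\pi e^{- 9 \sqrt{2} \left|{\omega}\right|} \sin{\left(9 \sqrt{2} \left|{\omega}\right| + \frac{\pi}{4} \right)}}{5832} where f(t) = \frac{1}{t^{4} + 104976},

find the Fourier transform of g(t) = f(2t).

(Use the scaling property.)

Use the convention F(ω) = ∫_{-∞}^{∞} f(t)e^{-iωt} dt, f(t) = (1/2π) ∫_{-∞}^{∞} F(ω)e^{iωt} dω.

F[g](ω) = \frac{\pi e^{- \frac{9 \sqrt{2} \left|{\omega}\right|}{2}} \sin{\left(\frac{9 \sqrt{2} \left|{\omega}\right|}{2} + \frac{\pi}{4} \right)}}{11664}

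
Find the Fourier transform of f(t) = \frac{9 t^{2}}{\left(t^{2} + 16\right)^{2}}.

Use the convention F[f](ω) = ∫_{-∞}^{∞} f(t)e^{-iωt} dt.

F(ω) = \frac{9 \pi \left(1 - 4 \left|{\omega}\right|\right) e^{- 4 \left|{\omega}\right|}}{8}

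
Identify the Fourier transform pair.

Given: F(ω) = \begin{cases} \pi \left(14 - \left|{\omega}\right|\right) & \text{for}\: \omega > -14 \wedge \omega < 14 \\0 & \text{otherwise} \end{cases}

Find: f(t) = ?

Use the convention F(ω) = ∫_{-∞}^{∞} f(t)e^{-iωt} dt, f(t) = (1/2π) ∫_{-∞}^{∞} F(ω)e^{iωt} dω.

f(t) = \frac{2 \sin^{2}{\left(7 t \right)}}{t^{2}}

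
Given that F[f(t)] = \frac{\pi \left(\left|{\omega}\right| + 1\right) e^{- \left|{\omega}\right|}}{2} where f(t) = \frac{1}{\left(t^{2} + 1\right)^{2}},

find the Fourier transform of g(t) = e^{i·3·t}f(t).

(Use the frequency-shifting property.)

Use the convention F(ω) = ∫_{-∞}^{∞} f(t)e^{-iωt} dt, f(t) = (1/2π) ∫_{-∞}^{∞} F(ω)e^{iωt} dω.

F[g](ω) = \frac{\pi \left(\left|{\omega - 3}\right| + 1\right) e^{- \left|{\omega - 3}\right|}}{2}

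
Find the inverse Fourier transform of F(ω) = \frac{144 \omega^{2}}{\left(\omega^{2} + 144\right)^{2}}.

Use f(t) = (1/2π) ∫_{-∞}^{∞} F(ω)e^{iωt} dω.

f(t) = 3 \left(1 - 12 \left|{t}\right|\right) e^{- 12 \left|{t}\right|}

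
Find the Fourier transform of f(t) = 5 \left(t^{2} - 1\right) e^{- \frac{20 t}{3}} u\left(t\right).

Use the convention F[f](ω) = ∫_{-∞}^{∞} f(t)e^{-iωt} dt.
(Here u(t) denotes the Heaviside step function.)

F(ω) = \frac{15 \left(54 i \omega - \left(3 i \omega + 20\right)^{3} + 360\right)}{\left(3 i \omega + 20\right)^{4}}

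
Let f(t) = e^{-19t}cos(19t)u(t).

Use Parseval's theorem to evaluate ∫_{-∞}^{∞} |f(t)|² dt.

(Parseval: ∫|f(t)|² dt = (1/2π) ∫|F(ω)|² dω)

∫|f(t)|² dt = \frac{3}{152}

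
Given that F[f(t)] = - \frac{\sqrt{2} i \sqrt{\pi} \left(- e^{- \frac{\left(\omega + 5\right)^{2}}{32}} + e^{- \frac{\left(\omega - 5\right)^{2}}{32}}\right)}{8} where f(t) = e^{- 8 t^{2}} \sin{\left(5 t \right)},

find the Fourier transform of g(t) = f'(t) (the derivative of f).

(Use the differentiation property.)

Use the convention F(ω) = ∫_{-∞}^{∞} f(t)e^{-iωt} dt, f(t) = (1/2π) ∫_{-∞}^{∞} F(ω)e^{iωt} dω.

F[g](ω) = \frac{\sqrt{2} \sqrt{\pi} \omega \left(e^{\frac{5 \omega}{8}} - 1\right) e^{- \frac{\omega^{2}}{32} - \frac{5 \omega}{16} - \frac{25}{32}}}{8}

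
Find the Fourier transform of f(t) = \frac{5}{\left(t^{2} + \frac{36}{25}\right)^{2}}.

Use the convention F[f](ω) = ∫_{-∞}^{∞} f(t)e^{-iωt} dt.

F(ω) = \frac{125 \pi \left(6 \left|{\omega}\right| + 5\right) e^{- \frac{6 \left|{\omega}\right|}{5}}}{432}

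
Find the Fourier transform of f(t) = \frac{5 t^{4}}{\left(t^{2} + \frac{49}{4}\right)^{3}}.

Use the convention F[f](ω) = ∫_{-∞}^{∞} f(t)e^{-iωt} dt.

F(ω) = \frac{5 \pi \left(49 \omega^{2} - 70 \left|{\omega}\right| + 12\right) e^{- \frac{7 \left|{\omega}\right|}{2}}}{112}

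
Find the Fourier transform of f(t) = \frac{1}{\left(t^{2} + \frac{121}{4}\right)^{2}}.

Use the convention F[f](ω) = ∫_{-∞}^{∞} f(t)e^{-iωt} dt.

F(ω) = \frac{2 \pi \left(11 \left|{\omega}\right| + 2\right) e^{- \frac{11 \left|{\omega}\right|}{2}}}{1331}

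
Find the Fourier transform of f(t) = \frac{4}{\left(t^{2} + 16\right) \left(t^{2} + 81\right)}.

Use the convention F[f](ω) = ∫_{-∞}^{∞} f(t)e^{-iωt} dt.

F(ω) = \frac{\pi \left(9 e^{5 \left|{\omega}\right|} - 4\right) e^{- 9 \left|{\omega}\right|}}{585}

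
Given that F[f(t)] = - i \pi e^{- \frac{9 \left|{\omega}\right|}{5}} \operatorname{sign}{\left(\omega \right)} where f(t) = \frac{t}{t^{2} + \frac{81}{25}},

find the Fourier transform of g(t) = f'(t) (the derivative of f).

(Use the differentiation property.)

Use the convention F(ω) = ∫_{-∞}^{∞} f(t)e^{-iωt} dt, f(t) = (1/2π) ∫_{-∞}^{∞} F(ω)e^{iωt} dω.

F[g](ω) = \pi \omega e^{- \frac{9 \left|{\omega}\right|}{5}} \operatorname{sign}{\left(\omega \right)}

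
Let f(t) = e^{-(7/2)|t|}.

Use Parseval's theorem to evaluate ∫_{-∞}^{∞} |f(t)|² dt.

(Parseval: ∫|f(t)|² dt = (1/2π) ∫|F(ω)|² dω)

∫|f(t)|² dt = \frac{2}{7}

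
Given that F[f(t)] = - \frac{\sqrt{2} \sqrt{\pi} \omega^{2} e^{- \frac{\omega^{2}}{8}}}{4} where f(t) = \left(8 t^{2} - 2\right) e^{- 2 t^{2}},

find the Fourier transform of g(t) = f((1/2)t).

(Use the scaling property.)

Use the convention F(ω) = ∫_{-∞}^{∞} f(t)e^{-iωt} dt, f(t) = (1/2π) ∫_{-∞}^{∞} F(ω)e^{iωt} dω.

F[g](ω) = - 2 \sqrt{2} \sqrt{\pi} \omega^{2} e^{- \frac{\omega^{2}}{2}}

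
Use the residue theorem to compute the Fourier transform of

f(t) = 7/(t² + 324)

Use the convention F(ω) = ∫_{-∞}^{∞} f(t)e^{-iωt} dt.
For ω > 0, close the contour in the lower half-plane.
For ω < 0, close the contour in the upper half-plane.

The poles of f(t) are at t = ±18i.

Let g(z) = f(z)e^{-iωz}; for large |z| the factor e^{-iωz} decays in the lower half-plane when ω > 0 and in the upper half-plane when ω < 0.

Case ω > 0 (lower half-plane, clockwise contour ⇒ F(ω) = -2πi·ΣRes):
  Res_{z = - 18 i} g(z) = \frac{7 i e^{- 18 \omega}}{36}
  F(ω) = -2πi·ΣRes = \frac{7 \pi e^{- 18 \omega}}{18}

Case ω < 0 (upper half-plane, counterclockwise contour ⇒ F(ω) = +2πi·ΣRes):
  Res_{z = 18 i} g(z) = - \frac{7 i e^{18 \omega}}{36}
  F(ω) = 2πi·ΣRes = \frac{7 \pi e^{18 \omega}}{18}

Both cases combine into a single formula in |ω|:

F(ω) = \frac{7 \pi e^{- 18 \left|{\omega}\right|}}{18}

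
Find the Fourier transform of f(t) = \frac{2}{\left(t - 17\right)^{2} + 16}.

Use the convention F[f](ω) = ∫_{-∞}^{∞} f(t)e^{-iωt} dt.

F(ω) = \frac{\pi e^{- 17 i \omega - 4 \left|{\omega}\right|}}{2}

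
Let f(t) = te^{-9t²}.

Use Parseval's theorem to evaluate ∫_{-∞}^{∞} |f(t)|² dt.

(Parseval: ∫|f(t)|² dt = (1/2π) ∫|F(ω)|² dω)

∫|f(t)|² dt = \frac{\sqrt{2} \sqrt{\pi}}{216}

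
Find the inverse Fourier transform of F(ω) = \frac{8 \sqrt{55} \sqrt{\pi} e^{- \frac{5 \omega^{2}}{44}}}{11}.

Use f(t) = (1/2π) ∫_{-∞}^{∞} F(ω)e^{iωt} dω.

f(t) = 8 e^{- \frac{11 t^{2}}{5}}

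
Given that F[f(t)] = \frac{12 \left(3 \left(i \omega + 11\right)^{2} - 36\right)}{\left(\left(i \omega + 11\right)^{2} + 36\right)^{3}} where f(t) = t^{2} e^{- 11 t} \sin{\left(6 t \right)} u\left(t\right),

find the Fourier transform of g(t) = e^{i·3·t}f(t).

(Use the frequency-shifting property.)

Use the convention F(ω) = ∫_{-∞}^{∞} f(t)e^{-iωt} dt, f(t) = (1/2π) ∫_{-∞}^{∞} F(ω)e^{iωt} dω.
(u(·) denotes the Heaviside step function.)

F[g](ω) = \frac{36 \left(\left(i \left(\omega - 3\right) + 11\right)^{2} - 12\right)}{\left(\left(i \left(\omega - 3\right) + 11\right)^{2} + 36\right)^{3}}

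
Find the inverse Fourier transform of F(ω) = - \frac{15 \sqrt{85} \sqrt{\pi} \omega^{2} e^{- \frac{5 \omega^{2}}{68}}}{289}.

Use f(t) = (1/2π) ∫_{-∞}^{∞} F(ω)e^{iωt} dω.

f(t) = 3 \left(\frac{68 t^{2}}{5} - 2\right) e^{- \frac{17 t^{2}}{5}}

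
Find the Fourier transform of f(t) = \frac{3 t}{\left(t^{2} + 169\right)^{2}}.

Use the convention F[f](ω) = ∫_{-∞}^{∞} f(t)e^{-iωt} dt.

F(ω) = - \frac{3 i \pi \omega e^{- 13 \left|{\omega}\right|}}{26}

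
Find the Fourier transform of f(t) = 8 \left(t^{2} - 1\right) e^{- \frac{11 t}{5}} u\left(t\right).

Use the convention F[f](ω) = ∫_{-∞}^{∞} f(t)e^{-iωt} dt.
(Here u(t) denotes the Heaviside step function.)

F(ω) = \frac{40 \left(250 i \omega - \left(5 i \omega + 11\right)^{3} + 550\right)}{\left(5 i \omega + 11\right)^{4}}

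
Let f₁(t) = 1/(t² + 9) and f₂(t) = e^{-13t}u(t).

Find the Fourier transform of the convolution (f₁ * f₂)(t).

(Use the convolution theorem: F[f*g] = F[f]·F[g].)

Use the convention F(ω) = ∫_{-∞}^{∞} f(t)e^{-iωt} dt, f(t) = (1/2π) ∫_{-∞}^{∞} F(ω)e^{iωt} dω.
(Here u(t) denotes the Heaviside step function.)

F[f₁*f₂](ω) = \frac{\pi e^{- 3 \left|{\omega}\right|}}{3 \left(i \omega + 13\right)}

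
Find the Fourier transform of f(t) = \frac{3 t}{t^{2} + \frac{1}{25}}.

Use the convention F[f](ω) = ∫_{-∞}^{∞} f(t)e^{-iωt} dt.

F(ω) = - 3 i \pi e^{- \frac{\left|{\omega}\right|}{5}} \operatorname{sign}{\left(\omega \right)}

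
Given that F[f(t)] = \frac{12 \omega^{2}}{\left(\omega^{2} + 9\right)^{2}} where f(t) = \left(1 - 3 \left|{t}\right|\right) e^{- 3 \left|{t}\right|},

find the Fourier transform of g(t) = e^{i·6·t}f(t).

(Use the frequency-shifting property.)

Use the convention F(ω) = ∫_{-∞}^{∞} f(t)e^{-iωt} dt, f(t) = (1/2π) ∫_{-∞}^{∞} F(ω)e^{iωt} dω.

F[g](ω) = \frac{12 \left(\omega - 6\right)^{2}}{\left(\left(\omega - 6\right)^{2} + 9\right)^{2}}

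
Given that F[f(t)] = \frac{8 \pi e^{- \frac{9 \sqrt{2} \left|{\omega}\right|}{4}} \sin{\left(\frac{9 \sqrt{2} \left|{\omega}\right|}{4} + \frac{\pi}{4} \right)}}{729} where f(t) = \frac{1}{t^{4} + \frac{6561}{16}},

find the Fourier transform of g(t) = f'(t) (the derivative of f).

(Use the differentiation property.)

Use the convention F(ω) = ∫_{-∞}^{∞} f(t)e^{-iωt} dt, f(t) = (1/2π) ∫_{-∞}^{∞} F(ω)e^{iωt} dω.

F[g](ω) = \frac{8 i \pi \omega e^{- \frac{9 \sqrt{2} \left|{\omega}\right|}{4}} \sin{\left(\frac{9 \sqrt{2} \left|{\omega}\right|}{4} + \frac{\pi}{4} \right)}}{729}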